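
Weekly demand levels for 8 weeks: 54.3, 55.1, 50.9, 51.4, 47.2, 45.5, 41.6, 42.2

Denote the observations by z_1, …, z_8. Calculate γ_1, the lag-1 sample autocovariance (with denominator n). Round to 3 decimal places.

15.670

Mean z̄ = (54.3 + 55.1 + 50.9 + 51.4 + 47.2 + 45.5 + 41.6 + 42.2)/8 = 48.5250
Σ_{t=1}^{7}(z_t−z̄)(z_{t+1}−z̄) = 125.3619
γ_1 = 125.3619 / 8 = 15.670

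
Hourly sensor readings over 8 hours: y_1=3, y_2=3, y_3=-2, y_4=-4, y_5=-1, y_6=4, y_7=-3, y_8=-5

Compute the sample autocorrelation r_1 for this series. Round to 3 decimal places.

0.137

Mean ȳ = (3 + 3 − 2 − 4 − 1 + 4 − 3 − 5)/8 = -0.6250
Deviations from mean: 3.6250, 3.6250, -1.3750, -3.3750, -0.3750, 4.6250, -2.3750, -4.3750
Numerator Σ_{t=1}^{7}(y_t−ȳ)(y_{t+1}−ȳ) = 11.7344
Denominator Σ(y_t−ȳ)² = 85.8750
r_1 = 11.7344 / 85.8750 = 0.137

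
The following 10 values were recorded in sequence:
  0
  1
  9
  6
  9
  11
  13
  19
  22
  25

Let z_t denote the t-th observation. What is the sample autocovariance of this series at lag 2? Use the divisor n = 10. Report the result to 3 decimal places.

Mean z̄ = (0 + 1 + 9 + 6 + 9 + 11 + 13 + 19 + 22 + 25)/10 = 11.5000
Σ_{t=1}^{8}(z_t−z̄)(z_{t+2}−z̄) = 205.0000
γ_2 = 205.0000 / 10 = 20.500

20.500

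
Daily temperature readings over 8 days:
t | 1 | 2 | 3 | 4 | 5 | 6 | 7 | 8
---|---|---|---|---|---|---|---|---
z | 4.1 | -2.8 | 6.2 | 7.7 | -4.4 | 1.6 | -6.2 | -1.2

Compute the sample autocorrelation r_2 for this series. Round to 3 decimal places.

Mean z̄ = (4.1 − 2.8 + 6.2 + 7.7 − 4.4 + 1.6 − 6.2 − 1.2)/8 = 0.6250
Deviations from mean: 3.4750, -3.4250, 5.5750, 7.0750, -5.0250, 0.9750, -6.8250, -1.8250
Σ(z_t−z̄)(z_{t+2}−z̄) = (19.3731) + (-24.2319) + (-28.0144) + (6.8981) + (34.2956) + (-1.7794) = 6.5413
Denominator Σ(z_t−z̄)² = 181.0550
r_2 = 6.5413 / 181.0550 = 0.036

0.036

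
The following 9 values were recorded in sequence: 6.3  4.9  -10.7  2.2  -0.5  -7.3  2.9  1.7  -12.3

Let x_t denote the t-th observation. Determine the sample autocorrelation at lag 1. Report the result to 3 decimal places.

Mean x̄ = (6.3 + 4.9 − 10.7 + 2.2 − 0.5 − 7.3 + 2.9 + 1.7 − 12.3)/9 = -1.4222
Numerator Σ_{t=1}^{8}(x_t−x̄)(x_{t+1}−x̄) = -91.3938
Denominator Σ(x_t−x̄)² = 380.9556
r_1 = -91.3938 / 380.9556 = -0.240

-0.240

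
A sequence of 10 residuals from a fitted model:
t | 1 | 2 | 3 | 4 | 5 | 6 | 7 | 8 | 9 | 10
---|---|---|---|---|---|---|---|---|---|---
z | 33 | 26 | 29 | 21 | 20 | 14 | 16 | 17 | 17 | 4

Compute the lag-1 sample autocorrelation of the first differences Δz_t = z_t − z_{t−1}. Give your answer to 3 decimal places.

First differences Δz: -7, 3, -8, -1, -6, 2, 1, 0, -13
Mean of differences = -3.2222
Numerator Σ(Δz_t−Δz̄)(Δz_{t+1}−Δz̄) = -80.3827
Denominator Σ(Δz_t−Δz̄)² = 239.5556
r_1(Δz) = -80.3827 / 239.5556 = -0.336

-0.336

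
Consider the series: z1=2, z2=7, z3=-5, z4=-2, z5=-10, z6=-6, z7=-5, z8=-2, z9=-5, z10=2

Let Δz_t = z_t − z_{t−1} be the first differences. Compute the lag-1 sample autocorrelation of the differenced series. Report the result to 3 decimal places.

-0.537

First differences Δz: 5, -12, 3, -8, 4, 1, 3, -3, 7
Mean of differences = 0.0000
Numerator Σ(Δz_t−Δz̄)(Δz_{t+1}−Δz̄) = -175.0000
Denominator Σ(Δz_t−Δz̄)² = 326.0000
r_1(Δz) = -175.0000 / 326.0000 = -0.537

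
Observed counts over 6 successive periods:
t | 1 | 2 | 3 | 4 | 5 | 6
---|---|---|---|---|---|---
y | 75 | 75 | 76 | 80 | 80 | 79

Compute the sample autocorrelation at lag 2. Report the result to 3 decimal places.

Mean ȳ = (75 + 75 + 76 + 80 + 80 + 79)/6 = 77.5000
Deviations from mean: -2.5000, -2.5000, -1.5000, 2.5000, 2.5000, 1.5000
Numerator Σ_{t=1}^{4}(y_t−ȳ)(y_{t+2}−ȳ) = -2.5000
Denominator Σ(y_t−ȳ)² = 29.5000
r_2 = -2.5000 / 29.5000 = -0.085

-0.085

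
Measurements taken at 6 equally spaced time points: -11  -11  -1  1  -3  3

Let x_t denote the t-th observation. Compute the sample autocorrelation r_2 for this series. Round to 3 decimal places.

-0.115

Mean x̄ = (-11 − 11 − 1 + 1 − 3 + 3)/6 = -3.6667
Deviations from mean: -7.3333, -7.3333, 2.6667, 4.6667, 0.6667, 6.6667
Numerator Σ_{t=1}^{4}(x_t−x̄)(x_{t+2}−x̄) = -20.8889
Denominator Σ(x_t−x̄)² = 181.3333
r_2 = -20.8889 / 181.3333 = -0.115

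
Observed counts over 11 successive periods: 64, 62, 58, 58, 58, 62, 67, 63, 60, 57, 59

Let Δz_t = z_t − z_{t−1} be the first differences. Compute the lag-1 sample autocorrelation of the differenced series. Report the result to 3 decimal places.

0.210

First differences Δz: -2, -4, 0, 0, 4, 5, -4, -3, -3, 2
Mean of differences = -0.5000
Numerator Σ(Δz_t−Δz̄)(Δz_{t+1}−Δz̄) = 20.2500
Denominator Σ(Δz_t−Δz̄)² = 96.5000
r_1(Δz) = 20.2500 / 96.5000 = 0.210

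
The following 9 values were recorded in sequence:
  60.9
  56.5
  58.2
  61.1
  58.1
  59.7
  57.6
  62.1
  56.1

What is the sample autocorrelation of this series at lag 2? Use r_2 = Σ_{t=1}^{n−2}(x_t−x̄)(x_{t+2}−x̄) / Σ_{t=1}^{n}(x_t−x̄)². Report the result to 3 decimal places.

Mean x̄ = (60.9 + 56.5 + 58.2 + 61.1 + 58.1 + 59.7 + 57.6 + 62.1 + 56.1)/9 = 58.9222
Σ(x_t−x̄)(x_{t+2}−x̄) = (-1.4284) + (-5.2751) + (0.5938) + (1.6938) + (1.0872) + (2.4716) + (3.7316) = 2.8746
Denominator Σ(x_t−x̄)² = 36.1356
r_2 = 2.8746 / 36.1356 = 0.080

0.080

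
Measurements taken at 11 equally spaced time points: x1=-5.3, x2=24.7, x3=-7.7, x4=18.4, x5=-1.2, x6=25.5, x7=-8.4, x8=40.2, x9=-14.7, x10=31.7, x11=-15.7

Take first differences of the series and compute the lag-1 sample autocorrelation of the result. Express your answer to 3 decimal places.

-0.875

First differences Δx: 30.0, -32.4, 26.1, -19.6, 26.7, -33.9, 48.6, -54.9, 46.4, -47.4
Mean of differences = -1.0400
Numerator Σ(Δx_t−Δx̄)(Δx_{t+1}−Δx̄) = -12813.8516
Denominator Σ(Δx_t−Δx̄)² = 14642.1040
r_1(Δx) = -12813.8516 / 14642.1040 = -0.875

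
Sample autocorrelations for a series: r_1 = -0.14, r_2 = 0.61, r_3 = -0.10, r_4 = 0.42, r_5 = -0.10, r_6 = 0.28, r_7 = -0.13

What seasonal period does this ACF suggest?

The largest autocorrelation is r_2 = 0.61, with weaker echoes at lags 4 (0.42) and 6 (0.28); the remaining lags stay at or below -0.10.
The dominant spike at lag 2 indicates a seasonal period of 2.

2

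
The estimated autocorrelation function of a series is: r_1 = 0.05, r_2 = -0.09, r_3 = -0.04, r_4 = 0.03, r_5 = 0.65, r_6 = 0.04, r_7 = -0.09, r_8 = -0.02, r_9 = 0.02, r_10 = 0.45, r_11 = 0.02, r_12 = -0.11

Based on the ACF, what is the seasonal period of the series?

5

The largest autocorrelation is r_5 = 0.65, with a weaker echo at lag 10 (0.45); the remaining lags stay at or below 0.05.
The dominant spike at lag 5 indicates a seasonal period of 5.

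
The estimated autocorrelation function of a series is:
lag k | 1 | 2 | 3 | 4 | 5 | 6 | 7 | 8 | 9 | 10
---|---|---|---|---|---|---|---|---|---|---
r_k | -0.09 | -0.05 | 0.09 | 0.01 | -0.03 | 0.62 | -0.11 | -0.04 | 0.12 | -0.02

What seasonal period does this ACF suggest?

6

The largest autocorrelation is r_6 = 0.62; the remaining lags stay at or below 0.12.
The dominant spike at lag 6 indicates a seasonal period of 6.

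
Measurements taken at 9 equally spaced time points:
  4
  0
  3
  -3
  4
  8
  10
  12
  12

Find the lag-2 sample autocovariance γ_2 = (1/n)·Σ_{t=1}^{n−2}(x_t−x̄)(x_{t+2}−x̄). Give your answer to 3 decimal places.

8.005

Mean x̄ = (4 + 0 + 3 − 3 + 4 + 8 + 10 + 12 + 12)/9 = 5.5556
Σ_{t=1}^{7}(x_t−x̄)(x_{t+2}−x̄) = 72.0494
γ_2 = 72.0494 / 9 = 8.005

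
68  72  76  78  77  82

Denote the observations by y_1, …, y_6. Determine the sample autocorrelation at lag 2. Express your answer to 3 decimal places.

Mean ȳ = (68 + 72 + 76 + 78 + 77 + 82)/6 = 75.5000
Numerator Σ_{t=1}^{4}(y_t−ȳ)(y_{t+2}−ȳ) = 4.5000
Denominator Σ(y_t−ȳ)² = 119.5000
r_2 = 4.5000 / 119.5000 = 0.038

0.038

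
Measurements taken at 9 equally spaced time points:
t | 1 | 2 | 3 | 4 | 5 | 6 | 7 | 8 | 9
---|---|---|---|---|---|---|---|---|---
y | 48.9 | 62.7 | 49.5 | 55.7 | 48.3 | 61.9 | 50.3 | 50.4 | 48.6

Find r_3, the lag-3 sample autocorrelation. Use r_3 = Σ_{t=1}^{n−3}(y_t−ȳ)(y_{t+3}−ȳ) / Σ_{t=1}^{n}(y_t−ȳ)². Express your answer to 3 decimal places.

-0.458

Mean ȳ = (48.9 + 62.7 + 49.5 + 55.7 + 48.3 + 61.9 + 50.3 + 50.4 + 48.6)/9 = 52.9222
Numerator Σ_{t=1}^{6}(y_t−ȳ)(y_{t+3}−ȳ) = -121.5215
Denominator Σ(y_t−ȳ)² = 265.0956
r_3 = -121.5215 / 265.0956 = -0.458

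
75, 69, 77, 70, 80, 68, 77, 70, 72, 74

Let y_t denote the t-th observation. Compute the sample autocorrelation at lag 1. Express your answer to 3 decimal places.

-0.837

Mean ȳ = (75 + 69 + 77 + 70 + 80 + 68 + 77 + 70 + 72 + 74)/10 = 73.2000
Numerator Σ_{t=1}^{9}(y_t−ȳ)(y_{t+1}−ȳ) = -121.8400
Denominator Σ(y_t−ȳ)² = 145.6000
r_1 = -121.8400 / 145.6000 = -0.837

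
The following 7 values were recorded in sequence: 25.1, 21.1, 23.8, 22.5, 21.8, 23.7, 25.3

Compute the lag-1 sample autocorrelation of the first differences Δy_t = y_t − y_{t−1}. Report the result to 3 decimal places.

First differences Δy: -4.0, 2.7, -1.3, -0.7, 1.9, 1.6
Mean of differences = 0.0333
Numerator Σ(Δy_t−Δȳ)(Δy_{t+1}−Δȳ) = -11.7778
Denominator Σ(Δy_t−Δȳ)² = 31.6333
r_1(Δy) = -11.7778 / 31.6333 = -0.372

-0.372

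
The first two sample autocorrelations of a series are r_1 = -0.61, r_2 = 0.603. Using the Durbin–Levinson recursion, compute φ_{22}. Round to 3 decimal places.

0.368

φ_{22} = (r_2 − r_1²) / (1 − r_1²)
r_1² = (-0.61)² = 0.3721
Numerator = 0.603 − 0.3721 = 0.2309; denominator = 1 − 0.3721 = 0.6279
φ_{22} = 0.2309 / 0.6279 = 0.368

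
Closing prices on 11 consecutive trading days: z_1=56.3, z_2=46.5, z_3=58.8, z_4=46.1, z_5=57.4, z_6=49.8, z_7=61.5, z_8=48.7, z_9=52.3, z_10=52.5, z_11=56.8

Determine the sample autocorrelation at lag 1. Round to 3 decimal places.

-0.763

Mean z̄ = (56.3 + 46.5 + 58.8 + 46.1 + 57.4 + 49.8 + 61.5 + 48.7 + 52.3 + 52.5 + 56.8)/11 = 53.3364
Numerator Σ_{t=1}^{10}(z_t−z̄)(z_{t+1}−z̄) = -204.8695
Denominator Σ(z_t−z̄)² = 268.6655
r_1 = -204.8695 / 268.6655 = -0.763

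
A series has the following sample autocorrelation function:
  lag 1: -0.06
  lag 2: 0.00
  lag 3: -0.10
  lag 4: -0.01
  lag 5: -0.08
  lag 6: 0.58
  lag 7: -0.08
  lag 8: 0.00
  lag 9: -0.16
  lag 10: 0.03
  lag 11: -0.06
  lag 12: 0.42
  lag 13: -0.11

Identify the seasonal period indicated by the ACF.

The largest autocorrelation is r_6 = 0.58, with a weaker echo at lag 12 (0.42); the remaining lags stay at or below 0.03.
The dominant spike at lag 6 indicates a seasonal period of 6.

6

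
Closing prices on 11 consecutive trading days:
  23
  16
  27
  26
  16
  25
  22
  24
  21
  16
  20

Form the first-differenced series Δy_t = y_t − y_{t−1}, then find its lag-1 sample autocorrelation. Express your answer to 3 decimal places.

-0.512

First differences Δy: -7, 11, -1, -10, 9, -3, 2, -3, -5, 4
Mean of differences = -0.3000
Numerator Σ(Δy_t−Δȳ)(Δy_{t+1}−Δȳ) = -212.0900
Denominator Σ(Δy_t−Δȳ)² = 414.1000
r_1(Δy) = -212.0900 / 414.1000 = -0.512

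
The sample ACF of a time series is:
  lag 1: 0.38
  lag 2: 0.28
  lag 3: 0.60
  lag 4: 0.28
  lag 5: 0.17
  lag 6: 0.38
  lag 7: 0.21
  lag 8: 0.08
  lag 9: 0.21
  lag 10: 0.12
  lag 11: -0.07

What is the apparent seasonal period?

3

The largest autocorrelation is r_3 = 0.60; the remaining lags stay at or below 0.38. The elevated value at lag 1 (0.38), dropping to 0.28 at lag 2, reflects decaying short-term dependence rather than seasonality.
The dominant spike at lag 3 indicates a seasonal period of 3.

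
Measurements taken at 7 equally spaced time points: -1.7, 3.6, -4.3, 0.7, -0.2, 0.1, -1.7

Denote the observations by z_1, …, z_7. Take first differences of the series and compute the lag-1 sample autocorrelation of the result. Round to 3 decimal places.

-0.725

First differences Δz: 5.3, -7.9, 5.0, -0.9, 0.3, -1.8
Mean of differences = 0.0000
Numerator Σ(Δz_t−Δz̄)(Δz_{t+1}−Δz̄) = -86.6800
Denominator Σ(Δz_t−Δz̄)² = 119.6400
r_1(Δz) = -86.6800 / 119.6400 = -0.725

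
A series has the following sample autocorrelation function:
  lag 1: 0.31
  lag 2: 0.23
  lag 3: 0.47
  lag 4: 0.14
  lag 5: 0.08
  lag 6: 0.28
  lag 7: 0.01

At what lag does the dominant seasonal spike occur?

3

The largest autocorrelation is r_3 = 0.47; the remaining lags stay at or below 0.31. The elevated value at lag 1 (0.31), dropping to 0.23 at lag 2, reflects decaying short-term dependence rather than seasonality.
The dominant spike at lag 3 indicates a seasonal period of 3.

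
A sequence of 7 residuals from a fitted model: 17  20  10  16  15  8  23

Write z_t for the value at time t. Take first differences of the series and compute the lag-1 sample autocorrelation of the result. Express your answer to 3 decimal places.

First differences Δz: 3, -10, 6, -1, -7, 15
Mean of differences = 1.0000
Numerator Σ(Δz_t−Δz̄)(Δz_{t+1}−Δz̄) = -183.0000
Denominator Σ(Δz_t−Δz̄)² = 414.0000
r_1(Δz) = -183.0000 / 414.0000 = -0.442

-0.442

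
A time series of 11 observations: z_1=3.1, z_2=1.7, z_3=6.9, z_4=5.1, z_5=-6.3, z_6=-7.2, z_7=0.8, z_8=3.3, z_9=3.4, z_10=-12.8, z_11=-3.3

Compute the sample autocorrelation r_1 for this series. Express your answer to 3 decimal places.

0.187

Mean z̄ = (3.1 + 1.7 + 6.9 + 5.1 − 6.3 − 7.2 + 0.8 + 3.3 + 3.4 − 12.8 − 3.3)/11 = -0.4818
Numerator Σ_{t=1}^{10}(z_t−z̄)(z_{t+1}−z̄) = 69.5506
Denominator Σ(z_t−z̄)² = 372.9164
r_1 = 69.5506 / 372.9164 = 0.187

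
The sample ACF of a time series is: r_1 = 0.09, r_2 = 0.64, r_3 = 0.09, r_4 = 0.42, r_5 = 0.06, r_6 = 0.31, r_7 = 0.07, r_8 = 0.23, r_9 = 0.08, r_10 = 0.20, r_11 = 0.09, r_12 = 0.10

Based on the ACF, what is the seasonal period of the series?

The largest autocorrelation is r_2 = 0.64, with weaker echoes at lags 4 (0.42), 6 (0.31), 8 (0.23) and 10 (0.20); the remaining lags stay at or below 0.10.
The dominant spike at lag 2 indicates a seasonal period of 2.

2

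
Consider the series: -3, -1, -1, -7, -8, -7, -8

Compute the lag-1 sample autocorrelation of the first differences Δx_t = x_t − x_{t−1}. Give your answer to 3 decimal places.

First differences Δx: 2, 0, -6, -1, 1, -1
Mean of differences = -0.8333
Numerator Σ(Δx_t−Δx̄)(Δx_{t+1}−Δx̄) = -1.6944
Denominator Σ(Δx_t−Δx̄)² = 38.8333
r_1(Δx) = -1.6944 / 38.8333 = -0.044

-0.044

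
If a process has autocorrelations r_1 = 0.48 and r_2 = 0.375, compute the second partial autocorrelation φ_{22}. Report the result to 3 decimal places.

0.188

φ_{22} = (r_2 − r_1²) / (1 − r_1²)
r_1² = (0.48)² = 0.2304
Numerator = 0.375 − 0.2304 = 0.1446; denominator = 1 − 0.2304 = 0.7696
φ_{22} = 0.1446 / 0.7696 = 0.188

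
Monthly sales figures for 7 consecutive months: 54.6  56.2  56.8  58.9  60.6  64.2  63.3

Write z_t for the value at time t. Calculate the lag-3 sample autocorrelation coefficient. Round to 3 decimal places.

-0.201

Mean z̄ = (54.6 + 56.2 + 56.8 + 58.9 + 60.6 + 64.2 + 63.3)/7 = 59.2286
Deviations from mean: -4.6286, -3.0286, -2.4286, -0.3286, 1.3714, 4.9714, 4.0714
Σ(z_t−z̄)(z_{t+3}−z̄) = (1.5208) + (-4.1535) + (-12.0735) + (-1.3378) = -16.0439
Denominator Σ(z_t−z̄)² = 79.7743
r_3 = -16.0439 / 79.7743 = -0.201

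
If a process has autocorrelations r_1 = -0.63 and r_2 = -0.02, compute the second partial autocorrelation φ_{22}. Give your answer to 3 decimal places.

φ_{22} = (r_2 − r_1²) / (1 − r_1²)
r_1² = (-0.63)² = 0.3969
Numerator = -0.02 − 0.3969 = -0.4169; denominator = 1 − 0.3969 = 0.6031
φ_{22} = -0.4169 / 0.6031 = -0.691

-0.691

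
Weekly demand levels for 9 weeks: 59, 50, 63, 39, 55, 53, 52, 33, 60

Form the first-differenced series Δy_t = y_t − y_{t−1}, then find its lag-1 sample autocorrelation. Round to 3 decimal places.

First differences Δy: -9, 13, -24, 16, -2, -1, -19, 27
Mean of differences = 0.1250
Numerator Σ(Δy_t−Δȳ)(Δy_{t+1}−Δȳ) = -1334.8906
Denominator Σ(Δy_t−Δȳ)² = 2176.8750
r_1(Δy) = -1334.8906 / 2176.8750 = -0.613

-0.613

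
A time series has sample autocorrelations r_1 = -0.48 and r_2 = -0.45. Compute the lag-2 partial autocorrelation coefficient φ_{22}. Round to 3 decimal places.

-0.884

φ_{22} = (r_2 − r_1²) / (1 − r_1²)
r_1² = (-0.48)² = 0.2304
Numerator = -0.45 − 0.2304 = -0.6804; denominator = 1 − 0.2304 = 0.7696
φ_{22} = -0.6804 / 0.7696 = -0.884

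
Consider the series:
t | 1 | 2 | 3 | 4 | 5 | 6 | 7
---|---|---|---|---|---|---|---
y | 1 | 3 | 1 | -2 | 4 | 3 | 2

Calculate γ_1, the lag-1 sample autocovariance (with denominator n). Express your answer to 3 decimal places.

Mean ȳ = (1 + 3 + 1 − 2 + 4 + 3 + 2)/7 = 1.7143
Σ_{t=1}^{6}(y_t−ȳ)(y_{t+1}−ȳ) = -4.3673
γ_1 = -4.3673 / 7 = -0.624

-0.624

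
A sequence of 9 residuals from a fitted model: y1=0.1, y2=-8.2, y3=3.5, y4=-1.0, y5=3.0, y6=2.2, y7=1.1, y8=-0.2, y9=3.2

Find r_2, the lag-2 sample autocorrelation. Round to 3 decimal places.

Mean ȳ = (0.1 − 8.2 + 3.5 − 1.0 + 3.0 + 2.2 + 1.1 − 0.2 + 3.2)/9 = 0.4111
Σ(y_t−ȳ)(y_{t+2}−ȳ) = (-0.9610) + (12.1512) + (7.9968) + (-2.5243) + (1.7835) + (-1.0932) + (1.9212) = 19.2742
Denominator Σ(y_t−ȳ)² = 104.3089
r_2 = 19.2742 / 104.3089 = 0.185

0.185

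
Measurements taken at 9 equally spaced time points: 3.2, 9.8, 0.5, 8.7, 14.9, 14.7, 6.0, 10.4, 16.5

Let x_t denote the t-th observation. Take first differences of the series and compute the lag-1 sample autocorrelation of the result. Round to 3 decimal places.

-0.293

First differences Δx: 6.6, -9.3, 8.2, 6.2, -0.2, -8.7, 4.4, 6.1
Mean of differences = 1.6625
Numerator Σ(Δx_t−Δx̄)(Δx_{t+1}−Δx̄) = -101.5014
Denominator Σ(Δx_t−Δx̄)² = 345.9188
r_1(Δx) = -101.5014 / 345.9188 = -0.293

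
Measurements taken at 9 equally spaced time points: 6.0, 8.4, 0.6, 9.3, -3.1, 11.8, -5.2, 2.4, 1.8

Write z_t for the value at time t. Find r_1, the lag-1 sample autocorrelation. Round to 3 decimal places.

Mean z̄ = (6.0 + 8.4 + 0.6 + 9.3 − 3.1 + 11.8 − 5.2 + 2.4 + 1.8)/9 = 3.5556
Numerator Σ_{t=1}^{8}(z_t−z̄)(z_{t+1}−z̄) = -172.5964
Denominator Σ(z_t−z̄)² = 264.5222
r_1 = -172.5964 / 264.5222 = -0.652

-0.652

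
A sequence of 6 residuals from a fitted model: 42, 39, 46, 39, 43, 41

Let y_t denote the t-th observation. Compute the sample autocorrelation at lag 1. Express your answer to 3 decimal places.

Mean ȳ = (42 + 39 + 46 + 39 + 43 + 41)/6 = 41.6667
Numerator Σ_{t=1}^{5}(y_t−ȳ)(y_{t+1}−ȳ) = -28.4444
Denominator Σ(y_t−ȳ)² = 35.3333
r_1 = -28.4444 / 35.3333 = -0.805

-0.805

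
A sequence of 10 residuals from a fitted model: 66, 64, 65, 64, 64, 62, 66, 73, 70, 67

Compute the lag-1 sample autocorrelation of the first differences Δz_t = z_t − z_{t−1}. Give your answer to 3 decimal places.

First differences Δz: -2, 1, -1, 0, -2, 4, 7, -3, -3
Mean of differences = 0.1111
Numerator Σ(Δz_t−Δz̄)(Δz_{t+1}−Δz̄) = 4.3210
Denominator Σ(Δz_t−Δz̄)² = 92.8889
r_1(Δz) = 4.3210 / 92.8889 = 0.047

0.047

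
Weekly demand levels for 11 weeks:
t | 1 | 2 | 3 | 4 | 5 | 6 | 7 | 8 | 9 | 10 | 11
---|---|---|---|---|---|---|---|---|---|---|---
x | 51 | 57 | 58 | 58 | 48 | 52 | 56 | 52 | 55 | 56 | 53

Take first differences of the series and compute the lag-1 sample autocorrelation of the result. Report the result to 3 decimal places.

-0.225

First differences Δx: 6, 1, 0, -10, 4, 4, -4, 3, 1, -3
Mean of differences = 0.2000
Numerator Σ(Δx_t−Δx̄)(Δx_{t+1}−Δx̄) = -45.8400
Denominator Σ(Δx_t−Δx̄)² = 203.6000
r_1(Δx) = -45.8400 / 203.6000 = -0.225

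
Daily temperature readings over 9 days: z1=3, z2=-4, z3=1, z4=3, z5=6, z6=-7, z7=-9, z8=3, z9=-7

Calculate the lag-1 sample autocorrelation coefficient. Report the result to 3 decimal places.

-0.131

Mean z̄ = (3 − 4 + 1 + 3 + 6 − 7 − 9 + 3 − 7)/9 = -1.2222
Numerator Σ_{t=1}^{8}(z_t−z̄)(z_{t+1}−z̄) = -32.0494
Denominator Σ(z_t−z̄)² = 245.5556
r_1 = -32.0494 / 245.5556 = -0.131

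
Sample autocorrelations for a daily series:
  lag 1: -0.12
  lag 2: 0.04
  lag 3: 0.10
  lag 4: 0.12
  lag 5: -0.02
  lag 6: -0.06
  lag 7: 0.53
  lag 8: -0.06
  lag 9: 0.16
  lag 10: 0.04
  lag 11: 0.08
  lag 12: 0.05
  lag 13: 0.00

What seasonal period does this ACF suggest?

7

The largest autocorrelation is r_7 = 0.53; the remaining lags stay at or below 0.16.
The dominant spike at lag 7 indicates a seasonal period of 7.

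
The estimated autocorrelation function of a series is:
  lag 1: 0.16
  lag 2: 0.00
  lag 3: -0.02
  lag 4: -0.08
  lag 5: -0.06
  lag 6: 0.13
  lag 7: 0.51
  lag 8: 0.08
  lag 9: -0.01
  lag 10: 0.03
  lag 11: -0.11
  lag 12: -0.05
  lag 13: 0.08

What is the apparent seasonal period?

The largest autocorrelation is r_7 = 0.51; the remaining lags stay at or below 0.16.
The dominant spike at lag 7 indicates a seasonal period of 7.

7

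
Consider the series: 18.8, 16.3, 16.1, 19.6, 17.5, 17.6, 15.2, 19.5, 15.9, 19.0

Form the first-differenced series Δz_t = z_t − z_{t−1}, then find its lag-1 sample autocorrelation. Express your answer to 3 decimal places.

First differences Δz: -2.5, -0.2, 3.5, -2.1, 0.1, -2.4, 4.3, -3.6, 3.1
Mean of differences = 0.0222
Numerator Σ(Δz_t−Δz̄)(Δz_{t+1}−Δz̄) = -44.9516
Denominator Σ(Δz_t−Δz̄)² = 69.7756
r_1(Δz) = -44.9516 / 69.7756 = -0.644

-0.644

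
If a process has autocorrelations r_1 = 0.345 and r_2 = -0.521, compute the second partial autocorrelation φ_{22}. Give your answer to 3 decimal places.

φ_{22} = (r_2 − r_1²) / (1 − r_1²)
r_1² = (0.345)² = 0.119025
Numerator = -0.521 − 0.1190 = -0.6400; denominator = 1 − 0.1190 = 0.8810
φ_{22} = -0.6400 / 0.8810 = -0.726

-0.726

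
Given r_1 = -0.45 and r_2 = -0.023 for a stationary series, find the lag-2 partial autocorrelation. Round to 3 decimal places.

φ_{22} = (r_2 − r_1²) / (1 − r_1²)
r_1² = (-0.45)² = 0.2025
Numerator = -0.023 − 0.2025 = -0.2255; denominator = 1 − 0.2025 = 0.7975
φ_{22} = -0.2255 / 0.7975 = -0.283

-0.283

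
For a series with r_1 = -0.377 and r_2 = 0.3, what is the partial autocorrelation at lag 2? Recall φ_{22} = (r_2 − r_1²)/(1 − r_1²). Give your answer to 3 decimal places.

0.184

φ_{22} = (r_2 − r_1²) / (1 − r_1²)
r_1² = (-0.377)² = 0.142129
Numerator = 0.3 − 0.1421 = 0.1579; denominator = 1 − 0.1421 = 0.8579
φ_{22} = 0.1579 / 0.8579 = 0.184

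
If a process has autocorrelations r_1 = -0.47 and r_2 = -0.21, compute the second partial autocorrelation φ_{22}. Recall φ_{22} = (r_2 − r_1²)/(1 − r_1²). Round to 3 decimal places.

-0.553

φ_{22} = (r_2 − r_1²) / (1 − r_1²)
r_1² = (-0.47)² = 0.2209
Numerator = -0.21 − 0.2209 = -0.4309; denominator = 1 − 0.2209 = 0.7791
φ_{22} = -0.4309 / 0.7791 = -0.553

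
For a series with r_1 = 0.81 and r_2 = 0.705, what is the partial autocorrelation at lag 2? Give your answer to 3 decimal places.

φ_{22} = (r_2 − r_1²) / (1 − r_1²)
r_1² = (0.81)² = 0.6561
Numerator = 0.705 − 0.6561 = 0.0489; denominator = 1 − 0.6561 = 0.3439
φ_{22} = 0.0489 / 0.3439 = 0.142

0.142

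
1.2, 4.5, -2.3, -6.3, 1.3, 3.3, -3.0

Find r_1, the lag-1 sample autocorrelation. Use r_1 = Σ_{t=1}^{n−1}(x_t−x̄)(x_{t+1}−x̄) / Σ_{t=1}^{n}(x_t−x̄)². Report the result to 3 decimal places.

Mean x̄ = (1.2 + 4.5 − 2.3 − 6.3 + 1.3 + 3.3 − 3.0)/7 = -0.1857
Σ(x_t−x̄)(x_{t+1}−x̄) = (6.4931) + (-9.9069) + (12.9273) + (-9.0841) + (5.1788) + (-9.8098) = -4.2016
Denominator Σ(x_t−x̄)² = 88.0086
r_1 = -4.2016 / 88.0086 = -0.048

-0.048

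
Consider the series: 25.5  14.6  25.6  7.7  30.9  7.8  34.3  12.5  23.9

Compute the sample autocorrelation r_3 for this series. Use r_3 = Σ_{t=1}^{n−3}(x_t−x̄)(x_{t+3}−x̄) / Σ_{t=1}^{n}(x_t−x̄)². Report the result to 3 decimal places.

Mean x̄ = (25.5 + 14.6 + 25.6 + 7.7 + 30.9 + 7.8 + 34.3 + 12.5 + 23.9)/9 = 20.3111
Σ(x_t−x̄)(x_{t+3}−x̄) = (-65.4377) + (-60.4743) + (-66.1699) + (-176.4154) + (-82.7110) + (-44.9010) = -496.1093
Denominator Σ(x_t−x̄)² = 784.7889
r_3 = -496.1093 / 784.7889 = -0.632

-0.632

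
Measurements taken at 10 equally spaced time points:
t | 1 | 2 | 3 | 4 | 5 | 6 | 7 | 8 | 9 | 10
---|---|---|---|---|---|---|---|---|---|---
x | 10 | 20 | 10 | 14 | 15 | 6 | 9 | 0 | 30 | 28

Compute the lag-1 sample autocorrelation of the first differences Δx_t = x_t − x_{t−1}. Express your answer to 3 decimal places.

-0.440

First differences Δx: 10, -10, 4, 1, -9, 3, -9, 30, -2
Mean of differences = 2.0000
Numerator Σ(Δx_t−Δx̄)(Δx_{t+1}−Δx̄) = -553.0000
Denominator Σ(Δx_t−Δx̄)² = 1256.0000
r_1(Δx) = -553.0000 / 1256.0000 = -0.440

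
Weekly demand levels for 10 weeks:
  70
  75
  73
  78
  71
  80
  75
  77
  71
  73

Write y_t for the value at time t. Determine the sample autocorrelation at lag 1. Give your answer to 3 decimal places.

-0.392

Mean ȳ = (70 + 75 + 73 + 78 + 71 + 80 + 75 + 77 + 71 + 73)/10 = 74.3000
Numerator Σ_{t=1}^{9}(y_t−ȳ)(y_{t+1}−ȳ) = -38.4900
Denominator Σ(y_t−ȳ)² = 98.1000
r_1 = -38.4900 / 98.1000 = -0.392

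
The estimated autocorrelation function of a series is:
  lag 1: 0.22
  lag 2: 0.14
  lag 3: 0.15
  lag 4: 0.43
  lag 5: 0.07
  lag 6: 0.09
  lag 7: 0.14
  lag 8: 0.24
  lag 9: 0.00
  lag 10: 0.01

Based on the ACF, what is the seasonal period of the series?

4

The largest autocorrelation is r_4 = 0.43, with a weaker echo at lag 8 (0.24); the remaining lags stay at or below 0.22. The elevated value at lag 1 (0.22), dropping to 0.14 at lag 2, reflects decaying short-term dependence rather than seasonality.
The dominant spike at lag 4 indicates a seasonal period of 4.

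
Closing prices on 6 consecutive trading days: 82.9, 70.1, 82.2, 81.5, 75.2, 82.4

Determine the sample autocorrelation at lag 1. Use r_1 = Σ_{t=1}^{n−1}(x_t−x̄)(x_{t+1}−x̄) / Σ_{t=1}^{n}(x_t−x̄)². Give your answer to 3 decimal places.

-0.564

Mean x̄ = (82.9 + 70.1 + 82.2 + 81.5 + 75.2 + 82.4)/6 = 79.0500
Deviations from mean: 3.8500, -8.9500, 3.1500, 2.4500, -3.8500, 3.3500
Σ(x_t−x̄)(x_{t+1}−x̄) = (-34.4575) + (-28.1925) + (7.7175) + (-9.4325) + (-12.8975) = -77.2625
Denominator Σ(x_t−x̄)² = 136.8950
r_1 = -77.2625 / 136.8950 = -0.564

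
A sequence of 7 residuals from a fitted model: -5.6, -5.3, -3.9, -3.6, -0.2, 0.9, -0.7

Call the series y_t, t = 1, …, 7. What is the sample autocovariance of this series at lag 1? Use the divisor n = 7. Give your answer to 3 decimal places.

3.655

Mean ȳ = (-5.6 − 5.3 − 3.9 − 3.6 − 0.2 + 0.9 − 0.7)/7 = -2.6286
Σ_{t=1}^{6}(y_t−ȳ)(y_{t+1}−ȳ) = 25.5849
γ_1 = 25.5849 / 7 = 3.655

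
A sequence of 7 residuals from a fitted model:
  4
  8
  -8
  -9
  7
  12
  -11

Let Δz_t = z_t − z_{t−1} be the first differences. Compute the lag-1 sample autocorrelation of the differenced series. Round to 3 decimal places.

-0.091

First differences Δz: 4, -16, -1, 16, 5, -23
Mean of differences = -2.5000
Numerator Σ(Δz_t−Δz̄)(Δz_{t+1}−Δz̄) = -95.2500
Denominator Σ(Δz_t−Δz̄)² = 1045.5000
r_1(Δz) = -95.2500 / 1045.5000 = -0.091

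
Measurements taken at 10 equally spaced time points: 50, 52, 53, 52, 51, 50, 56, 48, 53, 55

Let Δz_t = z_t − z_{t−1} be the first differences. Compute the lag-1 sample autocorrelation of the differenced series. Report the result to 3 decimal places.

First differences Δz: 2, 1, -1, -1, -1, 6, -8, 5, 2
Mean of differences = 0.5556
Numerator Σ(Δz_t−Δz̄)(Δz_{t+1}−Δz̄) = -81.8642
Denominator Σ(Δz_t−Δz̄)² = 134.2222
r_1(Δz) = -81.8642 / 134.2222 = -0.610

-0.610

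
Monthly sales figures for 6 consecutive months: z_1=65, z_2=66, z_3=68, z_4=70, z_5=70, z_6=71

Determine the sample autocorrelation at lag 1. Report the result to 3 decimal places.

Mean z̄ = (65 + 66 + 68 + 70 + 70 + 71)/6 = 68.3333
Deviations from mean: -3.3333, -2.3333, -0.3333, 1.6667, 1.6667, 2.6667
Σ(z_t−z̄)(z_{t+1}−z̄) = (7.7778) + (0.7778) + (-0.5556) + (2.7778) + (4.4444) = 15.2222
Denominator Σ(z_t−z̄)² = 29.3333
r_1 = 15.2222 / 29.3333 = 0.519

0.519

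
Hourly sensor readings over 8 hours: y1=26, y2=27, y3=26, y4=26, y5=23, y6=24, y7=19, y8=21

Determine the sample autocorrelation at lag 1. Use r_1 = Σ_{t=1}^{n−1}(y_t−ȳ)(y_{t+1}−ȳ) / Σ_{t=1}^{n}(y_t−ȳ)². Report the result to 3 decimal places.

Mean ȳ = (26 + 27 + 26 + 26 + 23 + 24 + 19 + 21)/8 = 24.0000
Numerator Σ_{t=1}^{7}(y_t−ȳ)(y_{t+1}−ȳ) = 29.0000
Denominator Σ(y_t−ȳ)² = 56.0000
r_1 = 29.0000 / 56.0000 = 0.518

0.518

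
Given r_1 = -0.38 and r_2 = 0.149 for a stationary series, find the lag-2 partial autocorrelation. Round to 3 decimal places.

φ_{22} = (r_2 − r_1²) / (1 − r_1²)
r_1² = (-0.38)² = 0.1444
Numerator = 0.149 − 0.1444 = 0.0046; denominator = 1 − 0.1444 = 0.8556
φ_{22} = 0.0046 / 0.8556 = 0.005

0.005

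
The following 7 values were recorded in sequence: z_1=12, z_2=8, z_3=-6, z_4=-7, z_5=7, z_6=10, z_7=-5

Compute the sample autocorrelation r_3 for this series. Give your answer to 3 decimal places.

Mean z̄ = (12 + 8 − 6 − 7 + 7 + 10 − 5)/7 = 2.7143
Deviations from mean: 9.2857, 5.2857, -8.7143, -9.7143, 4.2857, 7.2857, -7.7143
Σ(z_t−z̄)(z_{t+3}−z̄) = (-90.2041) + (22.6531) + (-63.4898) + (74.9388) = -56.1020
Denominator Σ(z_t−z̄)² = 415.4286
r_3 = -56.1020 / 415.4286 = -0.135

-0.135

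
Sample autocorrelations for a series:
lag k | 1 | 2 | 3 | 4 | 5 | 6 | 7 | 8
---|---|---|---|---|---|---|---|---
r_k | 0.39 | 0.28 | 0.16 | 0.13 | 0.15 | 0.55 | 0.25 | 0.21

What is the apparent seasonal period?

6

The largest autocorrelation is r_6 = 0.55; the remaining lags stay at or below 0.39. The elevated value at lag 1 (0.39), dropping to 0.28 at lag 2, reflects decaying short-term dependence rather than seasonality.
The dominant spike at lag 6 indicates a seasonal period of 6.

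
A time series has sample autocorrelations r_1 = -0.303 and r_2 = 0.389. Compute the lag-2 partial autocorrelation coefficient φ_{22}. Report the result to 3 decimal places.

φ_{22} = (r_2 − r_1²) / (1 − r_1²)
r_1² = (-0.303)² = 0.091809
Numerator = 0.389 − 0.0918 = 0.2972; denominator = 1 − 0.0918 = 0.9082
φ_{22} = 0.2972 / 0.9082 = 0.327

0.327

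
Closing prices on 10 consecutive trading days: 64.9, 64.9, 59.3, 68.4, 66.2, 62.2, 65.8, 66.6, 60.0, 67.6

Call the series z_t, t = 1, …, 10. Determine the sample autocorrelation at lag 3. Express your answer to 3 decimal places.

Mean z̄ = (64.9 + 64.9 + 59.3 + 68.4 + 66.2 + 62.2 + 65.8 + 66.6 + 60.0 + 67.6)/10 = 64.5900
Numerator Σ_{t=1}^{7}(z_t−z̄)(z_{t+3}−z̄) = 36.7817
Denominator Σ(z_t−z̄)² = 86.6290
r_3 = 36.7817 / 86.6290 = 0.425

0.425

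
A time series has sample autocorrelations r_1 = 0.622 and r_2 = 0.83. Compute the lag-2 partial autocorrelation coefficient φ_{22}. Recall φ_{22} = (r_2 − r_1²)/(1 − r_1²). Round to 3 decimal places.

0.723

φ_{22} = (r_2 − r_1²) / (1 − r_1²)
r_1² = (0.622)² = 0.386884
Numerator = 0.83 − 0.3869 = 0.4431; denominator = 1 − 0.3869 = 0.6131
φ_{22} = 0.4431 / 0.6131 = 0.723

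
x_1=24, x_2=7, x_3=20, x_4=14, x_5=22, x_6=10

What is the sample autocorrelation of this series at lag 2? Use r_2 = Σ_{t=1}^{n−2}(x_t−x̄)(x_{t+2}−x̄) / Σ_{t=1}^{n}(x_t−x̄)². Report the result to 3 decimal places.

Mean x̄ = (24 + 7 + 20 + 14 + 22 + 10)/6 = 16.1667
Deviations from mean: 7.8333, -9.1667, 3.8333, -2.1667, 5.8333, -6.1667
Numerator Σ_{t=1}^{4}(x_t−x̄)(x_{t+2}−x̄) = 85.6111
Denominator Σ(x_t−x̄)² = 236.8333
r_2 = 85.6111 / 236.8333 = 0.361

0.361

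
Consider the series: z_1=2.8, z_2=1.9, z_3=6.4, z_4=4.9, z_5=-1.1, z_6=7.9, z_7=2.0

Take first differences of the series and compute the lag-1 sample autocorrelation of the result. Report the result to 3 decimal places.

-0.618

First differences Δz: -0.9, 4.5, -1.5, -6.0, 9.0, -5.9
Mean of differences = -0.1333
Numerator Σ(Δz_t−Δz̄)(Δz_{t+1}−Δz̄) = -108.1178
Denominator Σ(Δz_t−Δz̄)² = 175.0133
r_1(Δz) = -108.1178 / 175.0133 = -0.618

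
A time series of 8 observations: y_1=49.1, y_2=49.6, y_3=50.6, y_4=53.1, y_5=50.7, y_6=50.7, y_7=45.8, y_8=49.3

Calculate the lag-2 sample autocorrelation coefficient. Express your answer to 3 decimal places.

Mean ȳ = (49.1 + 49.6 + 50.6 + 53.1 + 50.7 + 50.7 + 45.8 + 49.3)/8 = 49.8625
Deviations from mean: -0.7625, -0.2625, 0.7375, 3.2375, 0.8375, 0.8375, -4.0625, -0.5625
Σ(y_t−ȳ)(y_{t+2}−ȳ) = (-0.5623) + (-0.8498) + (0.6177) + (2.7114) + (-3.4023) + (-0.4711) = -1.9566
Denominator Σ(y_t−ȳ)² = 29.8988
r_2 = -1.9566 / 29.8988 = -0.065

-0.065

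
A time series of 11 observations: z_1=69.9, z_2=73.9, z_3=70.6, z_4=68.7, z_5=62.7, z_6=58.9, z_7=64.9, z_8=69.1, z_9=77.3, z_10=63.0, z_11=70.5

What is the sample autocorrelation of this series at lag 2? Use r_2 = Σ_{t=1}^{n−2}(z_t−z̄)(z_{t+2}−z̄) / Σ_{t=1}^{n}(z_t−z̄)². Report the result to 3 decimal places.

-0.054

Mean z̄ = (69.9 + 73.9 + 70.6 + 68.7 + 62.7 + 58.9 + 64.9 + 69.1 + 77.3 + 63.0 + 70.5)/11 = 68.1364
Numerator Σ_{t=1}^{9}(z_t−z̄)(z_{t+2}−z̄) = -15.2590
Denominator Σ(z_t−z̄)² = 284.9255
r_2 = -15.2590 / 284.9255 = -0.054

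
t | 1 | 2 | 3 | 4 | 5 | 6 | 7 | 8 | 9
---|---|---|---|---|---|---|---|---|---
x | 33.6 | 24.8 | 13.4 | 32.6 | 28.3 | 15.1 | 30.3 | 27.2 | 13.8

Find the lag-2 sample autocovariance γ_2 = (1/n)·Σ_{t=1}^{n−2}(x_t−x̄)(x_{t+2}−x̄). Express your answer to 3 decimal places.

Mean x̄ = (33.6 + 24.8 + 13.4 + 32.6 + 28.3 + 15.1 + 30.3 + 27.2 + 13.8)/9 = 24.3444
Σ_{t=1}^{7}(x_t−x̄)(x_{t+2}−x̄) = -282.7840
γ_2 = -282.7840 / 9 = -31.420

-31.420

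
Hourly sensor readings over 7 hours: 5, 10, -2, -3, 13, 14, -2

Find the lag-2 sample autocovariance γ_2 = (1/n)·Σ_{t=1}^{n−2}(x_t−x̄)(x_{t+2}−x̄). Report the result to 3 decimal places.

Mean x̄ = (5 + 10 − 2 − 3 + 13 + 14 − 2)/7 = 5.0000
Σ_{t=1}^{5}(x_t−x̄)(x_{t+2}−x̄) = -224.0000
γ_2 = -224.0000 / 7 = -32.000

-32.000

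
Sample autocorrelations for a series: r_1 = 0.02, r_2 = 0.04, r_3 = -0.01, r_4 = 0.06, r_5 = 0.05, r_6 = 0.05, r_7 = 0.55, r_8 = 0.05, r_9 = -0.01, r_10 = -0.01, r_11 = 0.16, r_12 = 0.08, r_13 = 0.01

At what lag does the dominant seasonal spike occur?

The largest autocorrelation is r_7 = 0.55; the remaining lags stay at or below 0.16.
The dominant spike at lag 7 indicates a seasonal period of 7.

7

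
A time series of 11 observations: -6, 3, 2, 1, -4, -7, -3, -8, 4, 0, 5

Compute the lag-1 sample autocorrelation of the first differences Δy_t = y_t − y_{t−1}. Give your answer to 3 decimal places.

-0.441

First differences Δy: 9, -1, -1, -5, -3, 4, -5, 12, -4, 5
Mean of differences = 1.1000
Numerator Σ(Δy_t−Δȳ)(Δy_{t+1}−Δȳ) = -145.9100
Denominator Σ(Δy_t−Δȳ)² = 330.9000
r_1(Δy) = -145.9100 / 330.9000 = -0.441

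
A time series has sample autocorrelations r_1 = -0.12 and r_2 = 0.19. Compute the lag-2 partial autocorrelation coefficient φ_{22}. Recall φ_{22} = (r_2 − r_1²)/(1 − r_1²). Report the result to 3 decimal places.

φ_{22} = (r_2 − r_1²) / (1 − r_1²)
r_1² = (-0.12)² = 0.0144
Numerator = 0.19 − 0.0144 = 0.1756; denominator = 1 − 0.0144 = 0.9856
φ_{22} = 0.1756 / 0.9856 = 0.178

0.178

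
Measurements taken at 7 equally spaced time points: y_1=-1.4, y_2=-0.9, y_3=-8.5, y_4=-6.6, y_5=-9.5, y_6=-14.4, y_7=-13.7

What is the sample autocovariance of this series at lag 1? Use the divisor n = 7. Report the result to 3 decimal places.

Mean ȳ = (-1.4 − 0.9 − 8.5 − 6.6 − 9.5 − 14.4 − 13.7)/7 = -7.8571
Deviations: 6.4571, 6.9571, -0.6429, 1.2571, -1.6429, -6.5429, -5.8429
Σ_{t=1}^{6}(y_t−ȳ)(y_{t+1}−ȳ) = 86.5553
γ_1 = 86.5553 / 7 = 12.365

12.365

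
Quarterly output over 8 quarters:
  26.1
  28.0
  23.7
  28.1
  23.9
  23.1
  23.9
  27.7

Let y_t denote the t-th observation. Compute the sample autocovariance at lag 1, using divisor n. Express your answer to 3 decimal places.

Mean ȳ = (26.1 + 28.0 + 23.7 + 28.1 + 23.9 + 23.1 + 23.9 + 27.7)/8 = 25.5625
Deviations: 0.5375, 2.4375, -1.8625, 2.5375, -1.6625, -2.4625, -1.6625, 2.1375
Σ_{t=1}^{7}(y_t−ȳ)(y_{t+1}−ȳ) = -7.5402
γ_1 = -7.5402 / 8 = -0.943

-0.943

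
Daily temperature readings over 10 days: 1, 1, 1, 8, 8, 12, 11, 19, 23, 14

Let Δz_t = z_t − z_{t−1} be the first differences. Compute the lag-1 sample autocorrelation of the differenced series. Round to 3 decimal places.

First differences Δz: 0, 0, 7, 0, 4, -1, 8, 4, -9
Mean of differences = 1.4444
Numerator Σ(Δz_t−Δz̄)(Δz_{t+1}−Δz̄) = -49.8642
Denominator Σ(Δz_t−Δz̄)² = 208.2222
r_1(Δz) = -49.8642 / 208.2222 = -0.239

-0.239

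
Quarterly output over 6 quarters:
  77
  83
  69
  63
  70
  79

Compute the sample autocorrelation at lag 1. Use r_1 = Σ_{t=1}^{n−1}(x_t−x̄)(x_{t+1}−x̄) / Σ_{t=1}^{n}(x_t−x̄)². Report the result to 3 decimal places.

Mean x̄ = (77 + 83 + 69 + 63 + 70 + 79)/6 = 73.5000
Σ(x_t−x̄)(x_{t+1}−x̄) = (33.2500) + (-42.7500) + (47.2500) + (36.7500) + (-19.2500) = 55.2500
Denominator Σ(x_t−x̄)² = 275.5000
r_1 = 55.2500 / 275.5000 = 0.201

0.201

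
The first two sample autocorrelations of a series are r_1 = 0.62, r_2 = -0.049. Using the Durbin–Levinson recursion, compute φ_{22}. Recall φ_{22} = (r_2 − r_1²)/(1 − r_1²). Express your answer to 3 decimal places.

-0.704

φ_{22} = (r_2 − r_1²) / (1 − r_1²)
r_1² = (0.62)² = 0.3844
Numerator = -0.049 − 0.3844 = -0.4334; denominator = 1 − 0.3844 = 0.6156
φ_{22} = -0.4334 / 0.6156 = -0.704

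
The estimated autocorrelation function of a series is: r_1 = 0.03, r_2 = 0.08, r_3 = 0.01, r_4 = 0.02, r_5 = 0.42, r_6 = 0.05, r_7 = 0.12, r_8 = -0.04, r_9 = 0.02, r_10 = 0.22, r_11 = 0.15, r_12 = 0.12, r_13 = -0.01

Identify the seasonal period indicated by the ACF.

5

The largest autocorrelation is r_5 = 0.42, with a weaker echo at lag 10 (0.22); the remaining lags stay at or below 0.15.
The dominant spike at lag 5 indicates a seasonal period of 5.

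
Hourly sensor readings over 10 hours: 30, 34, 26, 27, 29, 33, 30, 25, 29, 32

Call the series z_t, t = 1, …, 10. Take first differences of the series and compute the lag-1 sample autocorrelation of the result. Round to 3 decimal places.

First differences Δz: 4, -8, 1, 2, 4, -3, -5, 4, 3
Mean of differences = 0.2222
Numerator Σ(Δz_t−Δz̄)(Δz_{t+1}−Δz̄) = -33.9383
Denominator Σ(Δz_t−Δz̄)² = 159.5556
r_1(Δz) = -33.9383 / 159.5556 = -0.213

-0.213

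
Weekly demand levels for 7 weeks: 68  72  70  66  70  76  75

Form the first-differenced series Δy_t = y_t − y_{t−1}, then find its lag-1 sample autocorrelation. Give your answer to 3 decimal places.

-0.050

First differences Δy: 4, -2, -4, 4, 6, -1
Mean of differences = 1.1667
Numerator Σ(Δy_t−Δȳ)(Δy_{t+1}−Δȳ) = -4.0278
Denominator Σ(Δy_t−Δȳ)² = 80.8333
r_1(Δy) = -4.0278 / 80.8333 = -0.050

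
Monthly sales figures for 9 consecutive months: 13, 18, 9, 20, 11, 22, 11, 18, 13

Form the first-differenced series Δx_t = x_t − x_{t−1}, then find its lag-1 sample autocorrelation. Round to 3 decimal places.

First differences Δx: 5, -9, 11, -9, 11, -11, 7, -5
Mean of differences = 0.0000
Numerator Σ(Δx_t−Δx̄)(Δx_{t+1}−Δx̄) = -575.0000
Denominator Σ(Δx_t−Δx̄)² = 624.0000
r_1(Δx) = -575.0000 / 624.0000 = -0.921

-0.921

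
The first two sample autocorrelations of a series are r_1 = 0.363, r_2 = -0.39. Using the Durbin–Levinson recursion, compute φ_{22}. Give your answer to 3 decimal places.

-0.601

φ_{22} = (r_2 − r_1²) / (1 − r_1²)
r_1² = (0.363)² = 0.131769
Numerator = -0.39 − 0.1318 = -0.5218; denominator = 1 − 0.1318 = 0.8682
φ_{22} = -0.5218 / 0.8682 = -0.601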